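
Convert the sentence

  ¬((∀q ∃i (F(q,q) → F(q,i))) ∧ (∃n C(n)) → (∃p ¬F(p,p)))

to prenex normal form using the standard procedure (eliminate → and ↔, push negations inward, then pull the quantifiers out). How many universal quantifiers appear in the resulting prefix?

2

Eliminate → and ↔ using ¬ and ∨.
  ¬(¬((∀q ∃i (¬F(q,q) ∨ F(q,i))) ∧ (∃n C(n))) ∨ (∃p ¬F(p,p)))
Move each ¬ inward, flipping quantifiers it crosses:
  (∀q ∃i (¬F(q,q) ∨ F(q,i))) ∧ (∃n C(n)) ∧ (∀p F(p,p))
All bound variables are already distinct, so no renaming is needed.
Extract every quantifier outward, since the variables are now distinct and don't occur free across branches:
  ∀q ∃i ∃n ∀p ((¬F(q,q) ∨ F(q,i)) ∧ C(n) ∧ F(p,p))
The prefix is ∀q ∃i ∃n ∀p: 2 universal, 2 existential.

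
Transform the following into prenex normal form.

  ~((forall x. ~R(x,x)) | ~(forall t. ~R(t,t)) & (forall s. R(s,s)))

exists x. forall t. exists s. (R(x,x) & (~R(t,t) | ~R(s,s)))

Move each ¬ inward, flipping quantifiers it crosses:
  (exists x. R(x,x)) & ((forall t. ~R(t,t)) | (exists s. ~R(s,s)))
Extract every quantifier outward, since the variables are now distinct and don't occur free across branches:
  exists x. forall t. exists s. (R(x,x) & (~R(t,t) | ~R(s,s)))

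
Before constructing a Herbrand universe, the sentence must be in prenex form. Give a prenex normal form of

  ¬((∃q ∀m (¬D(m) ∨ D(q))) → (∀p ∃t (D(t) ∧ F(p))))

Eliminate → and ↔ using ¬ and ∨.
  ¬(¬(∃q ∀m (¬D(m) ∨ D(q))) ∨ (∀p ∃t (D(t) ∧ F(p))))
Move each ¬ inward, flipping quantifiers it crosses:
  (∃q ∀m (¬D(m) ∨ D(q))) ∧ (∃p ∀t (¬D(t) ∨ ¬F(p)))
All bound variables are already distinct, so no renaming is needed.
Pull the quantifiers to the front (each side's bound variable is not free in the other side):
  ∃q ∀m ∃p ∀t ((¬D(m) ∨ D(q)) ∧ (¬D(t) ∨ ¬F(p)))

∃q ∀m ∃p ∀t ((¬D(m) ∨ D(q)) ∧ (¬D(t) ∨ ¬F(p)))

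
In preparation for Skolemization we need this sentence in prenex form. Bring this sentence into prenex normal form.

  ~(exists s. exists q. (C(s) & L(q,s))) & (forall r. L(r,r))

Move each ¬ inward, flipping quantifiers it crosses:
  (forall s. forall q. (~C(s) | ~L(q,s))) & (forall r. L(r,r))
Pull the quantifiers to the front (each side's bound variable is not free in the other side):
  forall s. forall q. forall r. ((~C(s) | ~L(q,s)) & L(r,r))

forall s. forall q. forall r. ((~C(s) | ~L(q,s)) & L(r,r))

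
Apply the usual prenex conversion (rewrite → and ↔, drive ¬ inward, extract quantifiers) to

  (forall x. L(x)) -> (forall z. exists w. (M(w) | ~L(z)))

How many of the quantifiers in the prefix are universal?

Rewrite implications/biconditionals: A → B as ¬A ∨ B.
  ~(forall x. L(x)) | (forall z. exists w. (M(w) | ~L(z)))
Move each ¬ inward, flipping quantifiers it crosses:
  (exists x. ~L(x)) | (forall z. exists w. (M(w) | ~L(z)))
All bound variables are already distinct, so no renaming is needed.
Pull the quantifiers to the front (each side's bound variable is not free in the other side):
  exists x. forall z. exists w. (~L(x) | M(w) | ~L(z))
The prefix is exists x forall z exists w: 1 universal, 2 existential.

1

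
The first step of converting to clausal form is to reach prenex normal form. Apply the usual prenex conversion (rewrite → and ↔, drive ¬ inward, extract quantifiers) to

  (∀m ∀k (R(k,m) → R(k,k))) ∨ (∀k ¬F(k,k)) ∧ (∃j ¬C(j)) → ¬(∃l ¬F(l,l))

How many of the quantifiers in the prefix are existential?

3

Eliminate → and ↔ using ¬ and ∨.
  ¬((∀m ∀k (¬R(k,m) ∨ R(k,k))) ∨ (∀k ¬F(k,k)) ∧ (∃j ¬C(j))) ∨ ¬(∃l ¬F(l,l))
Push ¬ through the quantifiers and connectives to reach negation normal form:
  (∃m ∃k (R(k,m) ∧ ¬R(k,k))) ∧ ((∃k F(k,k)) ∨ (∀j C(j))) ∨ (∀l F(l,l))
Give each quantifier a distinct variable: k↦v.
  (∃m ∃k (R(k,m) ∧ ¬R(k,k))) ∧ ((∃v F(v,v)) ∨ (∀j C(j))) ∨ (∀l F(l,l))
Extract every quantifier outward, since the variables are now distinct and don't occur free across branches:
  ∃m ∃k ∃v ∀j ∀l (R(k,m) ∧ ¬R(k,k) ∧ (F(v,v) ∨ C(j)) ∨ F(l,l))
The prefix is ∃m ∃k ∃v ∀j ∀l: 2 universal, 3 existential.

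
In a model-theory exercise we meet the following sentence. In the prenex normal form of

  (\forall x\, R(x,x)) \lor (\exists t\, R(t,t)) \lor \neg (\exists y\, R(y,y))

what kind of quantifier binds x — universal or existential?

Push ¬ through the quantifiers and connectives to reach negation normal form:
  (\forall x\, R(x,x)) \lor (\exists t\, R(t,t)) \lor (\forall y\, \neg R(y,y))
Pull the quantifiers to the front (each side's bound variable is not free in the other side):
  \forall x\, \exists t\, \forall y\, (R(x,x) \lor R(t,t) \lor \neg R(y,y))
The quantifier \forall x sits under an even number of negations, so it remains universal.

universal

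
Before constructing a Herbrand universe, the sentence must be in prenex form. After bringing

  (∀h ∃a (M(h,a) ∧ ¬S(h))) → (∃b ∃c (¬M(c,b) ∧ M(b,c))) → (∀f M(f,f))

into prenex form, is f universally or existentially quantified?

universal

Eliminate → and ↔ using ¬ and ∨.
  ¬(∀h ∃a (M(h,a) ∧ ¬S(h))) ∨ ¬(∃b ∃c (¬M(c,b) ∧ M(b,c))) ∨ (∀f M(f,f))
Push ¬ through the quantifiers and connectives to reach negation normal form:
  (∃h ∀a (¬M(h,a) ∨ S(h))) ∨ (∀b ∀c (M(c,b) ∨ ¬M(b,c))) ∨ (∀f M(f,f))
All bound variables are already distinct, so no renaming is needed.
Extract every quantifier outward, since the variables are now distinct and don't occur free across branches:
  ∃h ∀a ∀b ∀c ∀f (¬M(h,a) ∨ S(h) ∨ M(c,b) ∨ ¬M(b,c) ∨ M(f,f))
The quantifier ∀f sits under an even number of negations (counting the antecedent side of each →), so it remains universal.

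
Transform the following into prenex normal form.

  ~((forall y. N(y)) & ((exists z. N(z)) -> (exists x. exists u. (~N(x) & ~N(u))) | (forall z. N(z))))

exists y. exists z. forall x. forall u. exists w1. (~N(y) | N(z) & (N(x) | N(u)) & ~N(w1))

Rewrite implications/biconditionals: A → B as ¬A ∨ B.
  ~((forall y. N(y)) & (~(exists z. N(z)) | (exists x. exists u. (~N(x) & ~N(u))) | (forall z. N(z))))
Move each ¬ inward, flipping quantifiers it crosses:
  (exists y. ~N(y)) | (exists z. N(z)) & (forall x. forall u. (N(x) | N(u))) & (exists z. ~N(z))
Give each quantifier a distinct variable: z↦w1.
  (exists y. ~N(y)) | (exists z. N(z)) & (forall x. forall u. (N(x) | N(u))) & (exists w1. ~N(w1))
Finally move all quantifiers to the prefix:
  exists y. exists z. forall x. forall u. exists w1. (~N(y) | N(z) & (N(x) | N(u)) & ~N(w1))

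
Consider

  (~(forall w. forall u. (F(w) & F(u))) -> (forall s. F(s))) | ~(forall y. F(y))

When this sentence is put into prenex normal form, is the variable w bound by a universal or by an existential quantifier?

universal

Rewrite implications/biconditionals: A → B as ¬A ∨ B.
  ~~(forall w. forall u. (F(w) & F(u))) | (forall s. F(s)) | ~(forall y. F(y))
Drive negations inward (¬∀x A ≡ ∃x ¬A, ¬∃x A ≡ ∀x ¬A, De Morgan for ∧/∨):
  (forall w. forall u. (F(w) & F(u))) | (forall s. F(s)) | (exists y. ~F(y))
All bound variables are already distinct, so no renaming is needed.
Finally move all quantifiers to the prefix:
  forall w. forall u. forall s. exists y. (F(w) & F(u) | F(s) | ~F(y))
The quantifier forall w sits under an even number of negations (counting the antecedent side of each →), so it remains universal.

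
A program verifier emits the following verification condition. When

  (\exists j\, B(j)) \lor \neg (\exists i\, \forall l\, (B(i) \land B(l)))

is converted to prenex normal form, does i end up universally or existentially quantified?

Move each ¬ inward, flipping quantifiers it crosses:
  (\exists j\, B(j)) \lor (\forall i\, \exists l\, (\neg B(i) \lor \neg B(l)))
All bound variables are already distinct, so no renaming is needed.
Finally move all quantifiers to the prefix:
  \exists j\, \forall i\, \exists l\, (B(j) \lor \neg B(i) \lor \neg B(l))
The quantifier \exists i sits under an odd number of negations, so it flips to \forall i.

universal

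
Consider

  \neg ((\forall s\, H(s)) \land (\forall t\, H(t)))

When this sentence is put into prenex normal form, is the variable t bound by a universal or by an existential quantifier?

existential

Push ¬ through the quantifiers and connectives to reach negation normal form:
  (\exists s\, \neg H(s)) \lor (\exists t\, \neg H(t))
All bound variables are already distinct, so no renaming is needed.
Finally move all quantifiers to the prefix:
  \exists s\, \exists t\, (\neg H(s) \lor \neg H(t))
The quantifier \forall t sits under an odd number of negations, so it flips to \exists t.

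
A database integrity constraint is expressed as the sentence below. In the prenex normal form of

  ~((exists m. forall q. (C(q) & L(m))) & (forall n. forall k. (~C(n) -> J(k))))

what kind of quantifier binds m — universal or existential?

First replace A → B with ¬A ∨ B.
  ~((exists m. forall q. (C(q) & L(m))) & (forall n. forall k. (~~C(n) | J(k))))
Drive negations inward (¬∀x A ≡ ∃x ¬A, ¬∃x A ≡ ∀x ¬A, De Morgan for ∧/∨):
  (forall m. exists q. (~C(q) | ~L(m))) | (exists n. exists k. (~C(n) & ~J(k)))
All bound variables are already distinct, so no renaming is needed.
Pull the quantifiers to the front (each side's bound variable is not free in the other side):
  forall m. exists q. exists n. exists k. (~C(q) | ~L(m) | ~C(n) & ~J(k))
The quantifier exists m sits under an odd number of negations (counting the antecedent side of each →), so it flips to forall m.

universal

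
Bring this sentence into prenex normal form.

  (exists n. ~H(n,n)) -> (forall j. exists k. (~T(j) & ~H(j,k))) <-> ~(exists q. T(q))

Rewrite implications/biconditionals: A → B as ¬A ∨ B; A ↔ B as (¬A ∨ B) ∧ (¬B ∨ A).
  (~(~(exists n. ~H(n,n)) | (forall j. exists k. (~T(j) & ~H(j,k)))) | ~(exists q. T(q))) & (~~(exists q. T(q)) | ~(exists n. ~H(n,n)) | (forall j. exists k. (~T(j) & ~H(j,k))))
Push ¬ through the quantifiers and connectives to reach negation normal form:
  ((exists n. ~H(n,n)) & (exists j. forall k. (T(j) | H(j,k))) | (forall q. ~T(q))) & ((exists q. T(q)) | (forall n. H(n,n)) | (forall j. exists k. (~T(j) & ~H(j,k))))
Give each quantifier a distinct variable: q↦c, n↦b, j↦y, k↦y1.
  ((exists n. ~H(n,n)) & (exists j. forall k. (T(j) | H(j,k))) | (forall q. ~T(q))) & ((exists c. T(c)) | (forall b. H(b,b)) | (forall y. exists y1. (~T(y) & ~H(y,y1))))
Pull the quantifiers to the front (each side's bound variable is not free in the other side):
  exists n. exists j. forall k. forall q. exists c. forall b. forall y. exists y1. ((~H(n,n) & (T(j) | H(j,k)) | ~T(q)) & (T(c) | H(b,b) | ~T(y) & ~H(y,y1)))

exists n. exists j. forall k. forall q. exists c. forall b. forall y. exists y1. ((~H(n,n) & (T(j) | H(j,k)) | ~T(q)) & (T(c) | H(b,b) | ~T(y) & ~H(y,y1)))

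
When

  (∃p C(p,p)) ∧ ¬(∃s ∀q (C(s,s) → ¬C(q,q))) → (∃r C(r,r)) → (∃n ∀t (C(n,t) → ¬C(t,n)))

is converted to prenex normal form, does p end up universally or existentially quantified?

First replace A → B with ¬A ∨ B.
  ¬((∃p C(p,p)) ∧ ¬(∃s ∀q (¬C(s,s) ∨ ¬C(q,q)))) ∨ ¬(∃r C(r,r)) ∨ (∃n ∀t (¬C(n,t) ∨ ¬C(t,n)))
Push ¬ through the quantifiers and connectives to reach negation normal form:
  (∀p ¬C(p,p)) ∨ (∃s ∀q (¬C(s,s) ∨ ¬C(q,q))) ∨ (∀r ¬C(r,r)) ∨ (∃n ∀t (¬C(n,t) ∨ ¬C(t,n)))
All bound variables are already distinct, so no renaming is needed.
Pull the quantifiers to the front (each side's bound variable is not free in the other side):
  ∀p ∃s ∀q ∀r ∃n ∀t (¬C(p,p) ∨ ¬C(s,s) ∨ ¬C(q,q) ∨ ¬C(r,r) ∨ ¬C(n,t) ∨ ¬C(t,n))
The quantifier ∃p sits under an odd number of negations (counting the antecedent side of each →), so it flips to ∀p.

universal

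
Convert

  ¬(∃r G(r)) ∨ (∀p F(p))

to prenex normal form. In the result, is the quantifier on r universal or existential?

Drive negations inward (¬∀x A ≡ ∃x ¬A, ¬∃x A ≡ ∀x ¬A, De Morgan for ∧/∨):
  (∀r ¬G(r)) ∨ (∀p F(p))
All bound variables are already distinct, so no renaming is needed.
Pull the quantifiers to the front (each side's bound variable is not free in the other side):
  ∀r ∀p (¬G(r) ∨ F(p))
The quantifier ∃r sits under an odd number of negations, so it flips to ∀r.

universal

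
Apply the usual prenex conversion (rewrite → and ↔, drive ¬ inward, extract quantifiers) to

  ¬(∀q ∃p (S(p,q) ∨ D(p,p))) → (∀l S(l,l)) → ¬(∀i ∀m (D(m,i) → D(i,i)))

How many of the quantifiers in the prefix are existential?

First replace A → B with ¬A ∨ B.
  ¬¬(∀q ∃p (S(p,q) ∨ D(p,p))) ∨ ¬(∀l S(l,l)) ∨ ¬(∀i ∀m (¬D(m,i) ∨ D(i,i)))
Drive negations inward (¬∀x A ≡ ∃x ¬A, ¬∃x A ≡ ∀x ¬A, De Morgan for ∧/∨):
  (∀q ∃p (S(p,q) ∨ D(p,p))) ∨ (∃l ¬S(l,l)) ∨ (∃i ∃m (D(m,i) ∧ ¬D(i,i)))
All bound variables are already distinct, so no renaming is needed.
Finally move all quantifiers to the prefix:
  ∀q ∃p ∃l ∃i ∃m (S(p,q) ∨ D(p,p) ∨ ¬S(l,l) ∨ D(m,i) ∧ ¬D(i,i))
The prefix is ∀q ∃p ∃l ∃i ∃m: 1 universal, 4 existential.

4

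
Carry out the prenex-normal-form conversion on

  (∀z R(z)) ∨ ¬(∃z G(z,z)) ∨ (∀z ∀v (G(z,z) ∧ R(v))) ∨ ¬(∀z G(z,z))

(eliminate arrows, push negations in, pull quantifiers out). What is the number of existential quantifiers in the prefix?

Move each ¬ inward, flipping quantifiers it crosses:
  (∀z R(z)) ∨ (∀z ¬G(z,z)) ∨ (∀z ∀v (G(z,z) ∧ R(v))) ∨ (∃z ¬G(z,z))
Standardize variables apart so no two quantifiers bind the same name: z↦z1, z↦b, z↦s.
  (∀z R(z)) ∨ (∀z1 ¬G(z1,z1)) ∨ (∀b ∀v (G(b,b) ∧ R(v))) ∨ (∃s ¬G(s,s))
Pull the quantifiers to the front (each side's bound variable is not free in the other side):
  ∀z ∀z1 ∀b ∀v ∃s (R(z) ∨ ¬G(z1,z1) ∨ G(b,b) ∧ R(v) ∨ ¬G(s,s))
The prefix is ∀z ∀z1 ∀b ∀v ∃s: 4 universal, 1 existential.

1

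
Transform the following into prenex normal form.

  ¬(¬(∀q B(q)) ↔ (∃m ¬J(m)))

Rewrite implications/biconditionals: A → B as ¬A ∨ B; A ↔ B as (¬A ∨ B) ∧ (¬B ∨ A).
  ¬((¬¬(∀q B(q)) ∨ (∃m ¬J(m))) ∧ (¬(∃m ¬J(m)) ∨ ¬(∀q B(q))))
Drive negations inward (¬∀x A ≡ ∃x ¬A, ¬∃x A ≡ ∀x ¬A, De Morgan for ∧/∨):
  (∃q ¬B(q)) ∧ (∀m J(m)) ∨ (∃m ¬J(m)) ∧ (∀q B(q))
Give each quantifier a distinct variable: m↦s, q↦w1.
  (∃q ¬B(q)) ∧ (∀m J(m)) ∨ (∃s ¬J(s)) ∧ (∀w1 B(w1))
Extract every quantifier outward, since the variables are now distinct and don't occur free across branches:
  ∃q ∀m ∃s ∀w1 (¬B(q) ∧ J(m) ∨ ¬J(s) ∧ B(w1))

∃q ∀m ∃s ∀w1 (¬B(q) ∧ J(m) ∨ ¬J(s) ∧ B(w1))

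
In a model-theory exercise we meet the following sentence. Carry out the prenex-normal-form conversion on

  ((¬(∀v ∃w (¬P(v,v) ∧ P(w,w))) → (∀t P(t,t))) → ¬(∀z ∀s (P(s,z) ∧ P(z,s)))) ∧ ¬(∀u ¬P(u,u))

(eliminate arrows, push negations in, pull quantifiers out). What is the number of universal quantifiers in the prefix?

Eliminate → and ↔ using ¬ and ∨.
  (¬(¬¬(∀v ∃w (¬P(v,v) ∧ P(w,w))) ∨ (∀t P(t,t))) ∨ ¬(∀z ∀s (P(s,z) ∧ P(z,s)))) ∧ ¬(∀u ¬P(u,u))
Drive negations inward (¬∀x A ≡ ∃x ¬A, ¬∃x A ≡ ∀x ¬A, De Morgan for ∧/∨):
  ((∃v ∀w (P(v,v) ∨ ¬P(w,w))) ∧ (∃t ¬P(t,t)) ∨ (∃z ∃s (¬P(s,z) ∨ ¬P(z,s)))) ∧ (∃u P(u,u))
Finally move all quantifiers to the prefix:
  ∃v ∀w ∃t ∃z ∃s ∃u (((P(v,v) ∨ ¬P(w,w)) ∧ ¬P(t,t) ∨ ¬P(s,z) ∨ ¬P(z,s)) ∧ P(u,u))
The prefix is ∃v ∀w ∃t ∃z ∃s ∃u: 1 universal, 5 existential.

1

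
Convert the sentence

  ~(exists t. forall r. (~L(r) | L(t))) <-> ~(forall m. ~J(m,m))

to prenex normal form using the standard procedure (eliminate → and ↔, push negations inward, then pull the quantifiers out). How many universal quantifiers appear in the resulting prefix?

Eliminate → and ↔ using ¬ and ∨; A ↔ B as (¬A ∨ B) ∧ (¬B ∨ A).
  (~~(exists t. forall r. (~L(r) | L(t))) | ~(forall m. ~J(m,m))) & (~~(forall m. ~J(m,m)) | ~(exists t. forall r. (~L(r) | L(t))))
Move each ¬ inward, flipping quantifiers it crosses:
  ((exists t. forall r. (~L(r) | L(t))) | (exists m. J(m,m))) & ((forall m. ~J(m,m)) | (forall t. exists r. (L(r) & ~L(t))))
Give each quantifier a distinct variable: m↦u1, t↦x, r↦q.
  ((exists t. forall r. (~L(r) | L(t))) | (exists m. J(m,m))) & ((forall u1. ~J(u1,u1)) | (forall x. exists q. (L(q) & ~L(x))))
Pull the quantifiers to the front (each side's bound variable is not free in the other side):
  exists t. forall r. exists m. forall u1. forall x. exists q. ((~L(r) | L(t) | J(m,m)) & (~J(u1,u1) | L(q) & ~L(x)))
The prefix is exists t forall r exists m forall u1 forall x exists q: 3 universal, 3 existential.

3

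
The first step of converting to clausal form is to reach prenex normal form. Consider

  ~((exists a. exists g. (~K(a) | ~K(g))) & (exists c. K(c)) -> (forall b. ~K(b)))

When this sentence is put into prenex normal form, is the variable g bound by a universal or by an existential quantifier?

existential

Rewrite implications/biconditionals: A → B as ¬A ∨ B.
  ~(~((exists a. exists g. (~K(a) | ~K(g))) & (exists c. K(c))) | (forall b. ~K(b)))
Push ¬ through the quantifiers and connectives to reach negation normal form:
  (exists a. exists g. (~K(a) | ~K(g))) & (exists c. K(c)) & (exists b. K(b))
Finally move all quantifiers to the prefix:
  exists a. exists g. exists c. exists b. ((~K(a) | ~K(g)) & K(c) & K(b))
The quantifier exists g sits under an even number of negations (counting the antecedent side of each →), so it remains existential.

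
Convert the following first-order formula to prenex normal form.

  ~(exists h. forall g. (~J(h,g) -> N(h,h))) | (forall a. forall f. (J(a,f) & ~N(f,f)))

forall h. exists g. forall a. forall f. (~J(h,g) & ~N(h,h) | J(a,f) & ~N(f,f))

Eliminate → and ↔ using ¬ and ∨.
  ~(exists h. forall g. (~~J(h,g) | N(h,h))) | (forall a. forall f. (J(a,f) & ~N(f,f)))
Move each ¬ inward, flipping quantifiers it crosses:
  (forall h. exists g. (~J(h,g) & ~N(h,h))) | (forall a. forall f. (J(a,f) & ~N(f,f)))
All bound variables are already distinct, so no renaming is needed.
Finally move all quantifiers to the prefix:
  forall h. exists g. forall a. forall f. (~J(h,g) & ~N(h,h) | J(a,f) & ~N(f,f))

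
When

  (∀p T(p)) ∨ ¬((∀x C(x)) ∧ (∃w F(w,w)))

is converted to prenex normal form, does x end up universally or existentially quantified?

Drive negations inward (¬∀x A ≡ ∃x ¬A, ¬∃x A ≡ ∀x ¬A, De Morgan for ∧/∨):
  (∀p T(p)) ∨ (∃x ¬C(x)) ∨ (∀w ¬F(w,w))
Finally move all quantifiers to the prefix:
  ∀p ∃x ∀w (T(p) ∨ ¬C(x) ∨ ¬F(w,w))
The quantifier ∀x sits under an odd number of negations, so it flips to ∃x.

existential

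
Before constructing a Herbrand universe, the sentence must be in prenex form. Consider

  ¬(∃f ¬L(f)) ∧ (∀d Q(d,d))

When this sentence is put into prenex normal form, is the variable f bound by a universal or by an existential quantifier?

Move each ¬ inward, flipping quantifiers it crosses:
  (∀f L(f)) ∧ (∀d Q(d,d))
Finally move all quantifiers to the prefix:
  ∀f ∀d (L(f) ∧ Q(d,d))
The quantifier ∃f sits under an odd number of negations, so it flips to ∀f.

universal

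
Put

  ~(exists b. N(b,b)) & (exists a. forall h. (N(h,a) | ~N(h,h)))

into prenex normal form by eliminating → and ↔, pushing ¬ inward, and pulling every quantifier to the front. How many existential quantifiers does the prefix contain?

1

Push ¬ through the quantifiers and connectives to reach negation normal form:
  (forall b. ~N(b,b)) & (exists a. forall h. (N(h,a) | ~N(h,h)))
All bound variables are already distinct, so no renaming is needed.
Extract every quantifier outward, since the variables are now distinct and don't occur free across branches:
  forall b. exists a. forall h. (~N(b,b) & (N(h,a) | ~N(h,h)))
The prefix is forall b exists a forall h: 2 universal, 1 existential.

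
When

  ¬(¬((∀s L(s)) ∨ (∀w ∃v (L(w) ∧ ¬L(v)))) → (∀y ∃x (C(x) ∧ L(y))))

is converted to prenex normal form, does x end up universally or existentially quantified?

Rewrite implications/biconditionals: A → B as ¬A ∨ B.
  ¬(¬¬((∀s L(s)) ∨ (∀w ∃v (L(w) ∧ ¬L(v)))) ∨ (∀y ∃x (C(x) ∧ L(y))))
Push ¬ through the quantifiers and connectives to reach negation normal form:
  (∃s ¬L(s)) ∧ (∃w ∀v (¬L(w) ∨ L(v))) ∧ (∃y ∀x (¬C(x) ∨ ¬L(y)))
Extract every quantifier outward, since the variables are now distinct and don't occur free across branches:
  ∃s ∃w ∀v ∃y ∀x (¬L(s) ∧ (¬L(w) ∨ L(v)) ∧ (¬C(x) ∨ ¬L(y)))
The quantifier ∃x sits under an odd number of negations (counting the antecedent side of each →), so it flips to ∀x.

universal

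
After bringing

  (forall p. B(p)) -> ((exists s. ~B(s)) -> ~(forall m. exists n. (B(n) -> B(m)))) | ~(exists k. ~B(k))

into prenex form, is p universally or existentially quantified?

existential

First replace A → B with ¬A ∨ B.
  ~(forall p. B(p)) | ~(exists s. ~B(s)) | ~(forall m. exists n. (~B(n) | B(m))) | ~(exists k. ~B(k))
Drive negations inward (¬∀x A ≡ ∃x ¬A, ¬∃x A ≡ ∀x ¬A, De Morgan for ∧/∨):
  (exists p. ~B(p)) | (forall s. B(s)) | (exists m. forall n. (B(n) & ~B(m))) | (forall k. B(k))
All bound variables are already distinct, so no renaming is needed.
Finally move all quantifiers to the prefix:
  exists p. forall s. exists m. forall n. forall k. (~B(p) | B(s) | B(n) & ~B(m) | B(k))
The quantifier forall p sits under an odd number of negations (counting the antecedent side of each →), so it flips to exists p.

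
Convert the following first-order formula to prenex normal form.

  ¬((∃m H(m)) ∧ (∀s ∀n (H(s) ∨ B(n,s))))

Push ¬ through the quantifiers and connectives to reach negation normal form:
  (∀m ¬H(m)) ∨ (∃s ∃n (¬H(s) ∧ ¬B(n,s)))
All bound variables are already distinct, so no renaming is needed.
Finally move all quantifiers to the prefix:
  ∀m ∃s ∃n (¬H(m) ∨ ¬H(s) ∧ ¬B(n,s))

∀m ∃s ∃n (¬H(m) ∨ ¬H(s) ∧ ¬B(n,s))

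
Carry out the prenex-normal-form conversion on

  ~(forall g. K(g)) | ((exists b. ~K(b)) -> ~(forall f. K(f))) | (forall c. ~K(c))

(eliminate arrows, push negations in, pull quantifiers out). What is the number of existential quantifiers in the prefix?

Rewrite implications/biconditionals: A → B as ¬A ∨ B.
  ~(forall g. K(g)) | ~(exists b. ~K(b)) | ~(forall f. K(f)) | (forall c. ~K(c))
Push ¬ through the quantifiers and connectives to reach negation normal form:
  (exists g. ~K(g)) | (forall b. K(b)) | (exists f. ~K(f)) | (forall c. ~K(c))
Extract every quantifier outward, since the variables are now distinct and don't occur free across branches:
  exists g. forall b. exists f. forall c. (~K(g) | K(b) | ~K(f) | ~K(c))
The prefix is exists g forall b exists f forall c: 2 universal, 2 existential.

2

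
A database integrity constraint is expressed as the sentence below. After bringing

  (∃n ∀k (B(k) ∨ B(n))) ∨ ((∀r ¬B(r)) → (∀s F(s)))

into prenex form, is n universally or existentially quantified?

existential

Eliminate → and ↔ using ¬ and ∨.
  (∃n ∀k (B(k) ∨ B(n))) ∨ ¬(∀r ¬B(r)) ∨ (∀s F(s))
Move each ¬ inward, flipping quantifiers it crosses:
  (∃n ∀k (B(k) ∨ B(n))) ∨ (∃r B(r)) ∨ (∀s F(s))
All bound variables are already distinct, so no renaming is needed.
Finally move all quantifiers to the prefix:
  ∃n ∀k ∃r ∀s (B(k) ∨ B(n) ∨ B(r) ∨ F(s))
The quantifier ∃n sits under an even number of negations (counting the antecedent side of each →), so it remains existential.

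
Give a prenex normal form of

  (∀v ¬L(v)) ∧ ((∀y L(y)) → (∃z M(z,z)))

Rewrite implications/biconditionals: A → B as ¬A ∨ B.
  (∀v ¬L(v)) ∧ (¬(∀y L(y)) ∨ (∃z M(z,z)))
Push ¬ through the quantifiers and connectives to reach negation normal form:
  (∀v ¬L(v)) ∧ ((∃y ¬L(y)) ∨ (∃z M(z,z)))
Extract every quantifier outward, since the variables are now distinct and don't occur free across branches:
  ∀v ∃y ∃z (¬L(v) ∧ (¬L(y) ∨ M(z,z)))

∀v ∃y ∃z (¬L(v) ∧ (¬L(y) ∨ M(z,z)))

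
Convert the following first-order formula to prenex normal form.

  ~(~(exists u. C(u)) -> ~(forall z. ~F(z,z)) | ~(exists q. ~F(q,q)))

Eliminate → and ↔ using ¬ and ∨.
  ~(~~(exists u. C(u)) | ~(forall z. ~F(z,z)) | ~(exists q. ~F(q,q)))
Push ¬ through the quantifiers and connectives to reach negation normal form:
  (forall u. ~C(u)) & (forall z. ~F(z,z)) & (exists q. ~F(q,q))
All bound variables are already distinct, so no renaming is needed.
Finally move all quantifiers to the prefix:
  forall u. forall z. exists q. (~C(u) & ~F(z,z) & ~F(q,q))

forall u. forall z. exists q. (~C(u) & ~F(z,z) & ~F(q,q))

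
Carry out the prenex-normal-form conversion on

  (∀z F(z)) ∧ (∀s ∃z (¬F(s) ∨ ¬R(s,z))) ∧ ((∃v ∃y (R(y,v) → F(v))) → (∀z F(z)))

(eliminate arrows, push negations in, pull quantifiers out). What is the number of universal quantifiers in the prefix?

5

First replace A → B with ¬A ∨ B.
  (∀z F(z)) ∧ (∀s ∃z (¬F(s) ∨ ¬R(s,z))) ∧ (¬(∃v ∃y (¬R(y,v) ∨ F(v))) ∨ (∀z F(z)))
Move each ¬ inward, flipping quantifiers it crosses:
  (∀z F(z)) ∧ (∀s ∃z (¬F(s) ∨ ¬R(s,z))) ∧ ((∀v ∀y (R(y,v) ∧ ¬F(v))) ∨ (∀z F(z)))
Standardize variables apart so no two quantifiers bind the same name: z↦b, z↦p.
  (∀z F(z)) ∧ (∀s ∃b (¬F(s) ∨ ¬R(s,b))) ∧ ((∀v ∀y (R(y,v) ∧ ¬F(v))) ∨ (∀p F(p)))
Finally move all quantifiers to the prefix:
  ∀z ∀s ∃b ∀v ∀y ∀p (F(z) ∧ (¬F(s) ∨ ¬R(s,b)) ∧ (R(y,v) ∧ ¬F(v) ∨ F(p)))
The prefix is ∀z ∀s ∃b ∀v ∀y ∀p: 5 universal, 1 existential.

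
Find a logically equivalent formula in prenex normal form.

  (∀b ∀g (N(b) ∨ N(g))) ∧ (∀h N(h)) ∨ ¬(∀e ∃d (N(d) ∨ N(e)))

∀b ∀g ∀h ∃e ∀d ((N(b) ∨ N(g)) ∧ N(h) ∨ ¬N(d) ∧ ¬N(e))

Drive negations inward (¬∀x A ≡ ∃x ¬A, ¬∃x A ≡ ∀x ¬A, De Morgan for ∧/∨):
  (∀b ∀g (N(b) ∨ N(g))) ∧ (∀h N(h)) ∨ (∃e ∀d (¬N(d) ∧ ¬N(e)))
All bound variables are already distinct, so no renaming is needed.
Pull the quantifiers to the front (each side's bound variable is not free in the other side):
  ∀b ∀g ∀h ∃e ∀d ((N(b) ∨ N(g)) ∧ N(h) ∨ ¬N(d) ∧ ¬N(e))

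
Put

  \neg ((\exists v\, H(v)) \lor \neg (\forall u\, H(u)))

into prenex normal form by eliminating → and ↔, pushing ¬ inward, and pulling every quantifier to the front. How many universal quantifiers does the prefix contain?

2

Push ¬ through the quantifiers and connectives to reach negation normal form:
  (\forall v\, \neg H(v)) \land (\forall u\, H(u))
Extract every quantifier outward, since the variables are now distinct and don't occur free across branches:
  \forall v\, \forall u\, (\neg H(v) \land H(u))
The prefix is \forall v \forall u: 2 universal, 0 existential.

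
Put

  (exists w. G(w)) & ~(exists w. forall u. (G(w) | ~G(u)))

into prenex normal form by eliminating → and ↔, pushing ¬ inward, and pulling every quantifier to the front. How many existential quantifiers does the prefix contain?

Drive negations inward (¬∀x A ≡ ∃x ¬A, ¬∃x A ≡ ∀x ¬A, De Morgan for ∧/∨):
  (exists w. G(w)) & (forall w. exists u. (~G(w) & G(u)))
Give each quantifier a distinct variable: w↦r.
  (exists w. G(w)) & (forall r. exists u. (~G(r) & G(u)))
Extract every quantifier outward, since the variables are now distinct and don't occur free across branches:
  exists w. forall r. exists u. (G(w) & ~G(r) & G(u))
The prefix is exists w forall r exists u: 1 universal, 2 existential.

2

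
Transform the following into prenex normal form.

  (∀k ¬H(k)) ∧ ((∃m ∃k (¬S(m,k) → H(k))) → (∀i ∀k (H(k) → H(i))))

Eliminate → and ↔ using ¬ and ∨.
  (∀k ¬H(k)) ∧ (¬(∃m ∃k (¬¬S(m,k) ∨ H(k))) ∨ (∀i ∀k (¬H(k) ∨ H(i))))
Drive negations inward (¬∀x A ≡ ∃x ¬A, ¬∃x A ≡ ∀x ¬A, De Morgan for ∧/∨):
  (∀k ¬H(k)) ∧ ((∀m ∀k (¬S(m,k) ∧ ¬H(k))) ∨ (∀i ∀k (¬H(k) ∨ H(i))))
Give each quantifier a distinct variable: k↦x1, k↦y1.
  (∀k ¬H(k)) ∧ ((∀m ∀x1 (¬S(m,x1) ∧ ¬H(x1))) ∨ (∀i ∀y1 (¬H(y1) ∨ H(i))))
Finally move all quantifiers to the prefix:
  ∀k ∀m ∀x1 ∀i ∀y1 (¬H(k) ∧ (¬S(m,x1) ∧ ¬H(x1) ∨ ¬H(y1) ∨ H(i)))

∀k ∀m ∀x1 ∀i ∀y1 (¬H(k) ∧ (¬S(m,x1) ∧ ¬H(x1) ∨ ¬H(y1) ∨ H(i)))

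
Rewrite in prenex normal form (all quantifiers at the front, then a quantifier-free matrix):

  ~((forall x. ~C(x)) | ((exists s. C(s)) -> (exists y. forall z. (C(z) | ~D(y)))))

Rewrite implications/biconditionals: A → B as ¬A ∨ B.
  ~((forall x. ~C(x)) | ~(exists s. C(s)) | (exists y. forall z. (C(z) | ~D(y))))
Push ¬ through the quantifiers and connectives to reach negation normal form:
  (exists x. C(x)) & (exists s. C(s)) & (forall y. exists z. (~C(z) & D(y)))
All bound variables are already distinct, so no renaming is needed.
Pull the quantifiers to the front (each side's bound variable is not free in the other side):
  exists x. exists s. forall y. exists z. (C(x) & C(s) & ~C(z) & D(y))

exists x. exists s. forall y. exists z. (C(x) & C(s) & ~C(z) & D(y))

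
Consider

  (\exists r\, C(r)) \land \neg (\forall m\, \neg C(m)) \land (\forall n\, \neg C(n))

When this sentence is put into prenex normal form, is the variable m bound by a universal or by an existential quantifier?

existential

Move each ¬ inward, flipping quantifiers it crosses:
  (\exists r\, C(r)) \land (\exists m\, C(m)) \land (\forall n\, \neg C(n))
Finally move all quantifiers to the prefix:
  \exists r\, \exists m\, \forall n\, (C(r) \land C(m) \land \neg C(n))
The quantifier \forall m sits under an odd number of negations, so it flips to \exists m.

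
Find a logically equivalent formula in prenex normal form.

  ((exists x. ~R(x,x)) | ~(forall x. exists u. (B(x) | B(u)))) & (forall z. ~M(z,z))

exists x. exists b. forall u. forall z. ((~R(x,x) | ~B(b) & ~B(u)) & ~M(z,z))

Drive negations inward (¬∀x A ≡ ∃x ¬A, ¬∃x A ≡ ∀x ¬A, De Morgan for ∧/∨):
  ((exists x. ~R(x,x)) | (exists x. forall u. (~B(x) & ~B(u)))) & (forall z. ~M(z,z))
Rename bound variables to avoid capture: x↦b.
  ((exists x. ~R(x,x)) | (exists b. forall u. (~B(b) & ~B(u)))) & (forall z. ~M(z,z))
Extract every quantifier outward, since the variables are now distinct and don't occur free across branches:
  exists x. exists b. forall u. forall z. ((~R(x,x) | ~B(b) & ~B(u)) & ~M(z,z))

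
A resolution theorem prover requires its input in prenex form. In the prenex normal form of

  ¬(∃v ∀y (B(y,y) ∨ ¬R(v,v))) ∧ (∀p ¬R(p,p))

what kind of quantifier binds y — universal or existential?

Push ¬ through the quantifiers and connectives to reach negation normal form:
  (∀v ∃y (¬B(y,y) ∧ R(v,v))) ∧ (∀p ¬R(p,p))
All bound variables are already distinct, so no renaming is needed.
Finally move all quantifiers to the prefix:
  ∀v ∃y ∀p (¬B(y,y) ∧ R(v,v) ∧ ¬R(p,p))
The quantifier ∀y sits under an odd number of negations, so it flips to ∃y.

existential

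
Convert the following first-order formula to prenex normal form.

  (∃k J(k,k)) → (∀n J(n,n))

Eliminate → and ↔ using ¬ and ∨.
  ¬(∃k J(k,k)) ∨ (∀n J(n,n))
Push ¬ through the quantifiers and connectives to reach negation normal form:
  (∀k ¬J(k,k)) ∨ (∀n J(n,n))
Pull the quantifiers to the front (each side's bound variable is not free in the other side):
  ∀k ∀n (¬J(k,k) ∨ J(n,n))

∀k ∀n (¬J(k,k) ∨ J(n,n))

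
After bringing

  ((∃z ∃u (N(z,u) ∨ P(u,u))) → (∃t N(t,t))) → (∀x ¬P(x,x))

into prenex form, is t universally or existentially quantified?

Rewrite implications/biconditionals: A → B as ¬A ∨ B.
  ¬(¬(∃z ∃u (N(z,u) ∨ P(u,u))) ∨ (∃t N(t,t))) ∨ (∀x ¬P(x,x))
Push ¬ through the quantifiers and connectives to reach negation normal form:
  (∃z ∃u (N(z,u) ∨ P(u,u))) ∧ (∀t ¬N(t,t)) ∨ (∀x ¬P(x,x))
All bound variables are already distinct, so no renaming is needed.
Extract every quantifier outward, since the variables are now distinct and don't occur free across branches:
  ∃z ∃u ∀t ∀x ((N(z,u) ∨ P(u,u)) ∧ ¬N(t,t) ∨ ¬P(x,x))
The quantifier ∃t sits under an odd number of negations (counting the antecedent side of each →), so it flips to ∀t.

universal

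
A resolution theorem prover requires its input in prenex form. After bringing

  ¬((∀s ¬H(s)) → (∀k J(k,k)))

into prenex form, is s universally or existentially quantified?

Eliminate → and ↔ using ¬ and ∨.
  ¬(¬(∀s ¬H(s)) ∨ (∀k J(k,k)))
Move each ¬ inward, flipping quantifiers it crosses:
  (∀s ¬H(s)) ∧ (∃k ¬J(k,k))
Pull the quantifiers to the front (each side's bound variable is not free in the other side):
  ∀s ∃k (¬H(s) ∧ ¬J(k,k))
The quantifier ∀s sits under an even number of negations (counting the antecedent side of each →), so it remains universal.

universal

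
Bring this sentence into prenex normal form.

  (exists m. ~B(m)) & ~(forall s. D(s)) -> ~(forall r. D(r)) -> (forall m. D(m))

Eliminate → and ↔ using ¬ and ∨.
  ~((exists m. ~B(m)) & ~(forall s. D(s))) | ~~(forall r. D(r)) | (forall m. D(m))
Move each ¬ inward, flipping quantifiers it crosses:
  (forall m. B(m)) | (forall s. D(s)) | (forall r. D(r)) | (forall m. D(m))
Standardize variables apart so no two quantifiers bind the same name: m↦y1.
  (forall m. B(m)) | (forall s. D(s)) | (forall r. D(r)) | (forall y1. D(y1))
Finally move all quantifiers to the prefix:
  forall m. forall s. forall r. forall y1. (B(m) | D(s) | D(r) | D(y1))

forall m. forall s. forall r. forall y1. (B(m) | D(s) | D(r) | D(y1))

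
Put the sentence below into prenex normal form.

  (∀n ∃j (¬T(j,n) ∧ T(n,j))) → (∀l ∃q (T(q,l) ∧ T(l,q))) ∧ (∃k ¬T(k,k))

Eliminate → and ↔ using ¬ and ∨.
  ¬(∀n ∃j (¬T(j,n) ∧ T(n,j))) ∨ (∀l ∃q (T(q,l) ∧ T(l,q))) ∧ (∃k ¬T(k,k))
Push ¬ through the quantifiers and connectives to reach negation normal form:
  (∃n ∀j (T(j,n) ∨ ¬T(n,j))) ∨ (∀l ∃q (T(q,l) ∧ T(l,q))) ∧ (∃k ¬T(k,k))
All bound variables are already distinct, so no renaming is needed.
Pull the quantifiers to the front (each side's bound variable is not free in the other side):
  ∃n ∀j ∀l ∃q ∃k (T(j,n) ∨ ¬T(n,j) ∨ T(q,l) ∧ T(l,q) ∧ ¬T(k,k))

∃n ∀j ∀l ∃q ∃k (T(j,n) ∨ ¬T(n,j) ∨ T(q,l) ∧ T(l,q) ∧ ¬T(k,k))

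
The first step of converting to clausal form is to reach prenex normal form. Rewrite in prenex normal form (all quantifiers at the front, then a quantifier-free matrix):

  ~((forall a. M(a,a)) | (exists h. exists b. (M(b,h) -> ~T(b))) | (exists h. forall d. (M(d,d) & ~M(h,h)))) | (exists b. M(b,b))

Eliminate → and ↔ using ¬ and ∨.
  ~((forall a. M(a,a)) | (exists h. exists b. (~M(b,h) | ~T(b))) | (exists h. forall d. (M(d,d) & ~M(h,h)))) | (exists b. M(b,b))
Drive negations inward (¬∀x A ≡ ∃x ¬A, ¬∃x A ≡ ∀x ¬A, De Morgan for ∧/∨):
  (exists a. ~M(a,a)) & (forall h. forall b. (M(b,h) & T(b))) & (forall h. exists d. (~M(d,d) | M(h,h))) | (exists b. M(b,b))
Rename bound variables to avoid capture: h↦s, b↦u.
  (exists a. ~M(a,a)) & (forall h. forall b. (M(b,h) & T(b))) & (forall s. exists d. (~M(d,d) | M(s,s))) | (exists u. M(u,u))
Pull the quantifiers to the front (each side's bound variable is not free in the other side):
  exists a. forall h. forall b. forall s. exists d. exists u. (~M(a,a) & M(b,h) & T(b) & (~M(d,d) | M(s,s)) | M(u,u))

exists a. forall h. forall b. forall s. exists d. exists u. (~M(a,a) & M(b,h) & T(b) & (~M(d,d) | M(s,s)) | M(u,u))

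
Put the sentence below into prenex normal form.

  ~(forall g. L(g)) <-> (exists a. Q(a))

forall g. exists a. forall w1. exists z1. ((L(g) | Q(a)) & (~Q(w1) | ~L(z1)))

Rewrite implications/biconditionals: A → B as ¬A ∨ B; A ↔ B as (¬A ∨ B) ∧ (¬B ∨ A).
  (~~(forall g. L(g)) | (exists a. Q(a))) & (~(exists a. Q(a)) | ~(forall g. L(g)))
Move each ¬ inward, flipping quantifiers it crosses:
  ((forall g. L(g)) | (exists a. Q(a))) & ((forall a. ~Q(a)) | (exists g. ~L(g)))
Standardize variables apart so no two quantifiers bind the same name: a↦w1, g↦z1.
  ((forall g. L(g)) | (exists a. Q(a))) & ((forall w1. ~Q(w1)) | (exists z1. ~L(z1)))
Finally move all quantifiers to the prefix:
  forall g. exists a. forall w1. exists z1. ((L(g) | Q(a)) & (~Q(w1) | ~L(z1)))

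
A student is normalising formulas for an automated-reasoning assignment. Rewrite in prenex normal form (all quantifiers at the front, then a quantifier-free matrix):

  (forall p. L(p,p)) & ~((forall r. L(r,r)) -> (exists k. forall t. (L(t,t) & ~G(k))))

forall p. forall r. forall k. exists t. (L(p,p) & L(r,r) & (~L(t,t) | G(k)))

Eliminate → and ↔ using ¬ and ∨.
  (forall p. L(p,p)) & ~(~(forall r. L(r,r)) | (exists k. forall t. (L(t,t) & ~G(k))))
Push ¬ through the quantifiers and connectives to reach negation normal form:
  (forall p. L(p,p)) & (forall r. L(r,r)) & (forall k. exists t. (~L(t,t) | G(k)))
All bound variables are already distinct, so no renaming is needed.
Finally move all quantifiers to the prefix:
  forall p. forall r. forall k. exists t. (L(p,p) & L(r,r) & (~L(t,t) | G(k)))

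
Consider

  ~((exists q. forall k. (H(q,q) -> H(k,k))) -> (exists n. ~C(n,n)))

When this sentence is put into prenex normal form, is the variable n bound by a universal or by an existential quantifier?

universal

Eliminate → and ↔ using ¬ and ∨.
  ~(~(exists q. forall k. (~H(q,q) | H(k,k))) | (exists n. ~C(n,n)))
Drive negations inward (¬∀x A ≡ ∃x ¬A, ¬∃x A ≡ ∀x ¬A, De Morgan for ∧/∨):
  (exists q. forall k. (~H(q,q) | H(k,k))) & (forall n. C(n,n))
Extract every quantifier outward, since the variables are now distinct and don't occur free across branches:
  exists q. forall k. forall n. ((~H(q,q) | H(k,k)) & C(n,n))
The quantifier exists n sits under an odd number of negations (counting the antecedent side of each →), so it flips to forall n.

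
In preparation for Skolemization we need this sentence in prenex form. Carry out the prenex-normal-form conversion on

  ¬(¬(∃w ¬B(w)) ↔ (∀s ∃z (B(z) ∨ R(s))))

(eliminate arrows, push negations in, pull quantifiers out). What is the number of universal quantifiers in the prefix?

Eliminate → and ↔ using ¬ and ∨; A ↔ B as (¬A ∨ B) ∧ (¬B ∨ A).
  ¬((¬¬(∃w ¬B(w)) ∨ (∀s ∃z (B(z) ∨ R(s)))) ∧ (¬(∀s ∃z (B(z) ∨ R(s))) ∨ ¬(∃w ¬B(w))))
Move each ¬ inward, flipping quantifiers it crosses:
  (∀w B(w)) ∧ (∃s ∀z (¬B(z) ∧ ¬R(s))) ∨ (∀s ∃z (B(z) ∨ R(s))) ∧ (∃w ¬B(w))
Rename bound variables to avoid capture: s↦x, z↦x1, w↦y1.
  (∀w B(w)) ∧ (∃s ∀z (¬B(z) ∧ ¬R(s))) ∨ (∀x ∃x1 (B(x1) ∨ R(x))) ∧ (∃y1 ¬B(y1))
Finally move all quantifiers to the prefix:
  ∀w ∃s ∀z ∀x ∃x1 ∃y1 (B(w) ∧ ¬B(z) ∧ ¬R(s) ∨ (B(x1) ∨ R(x)) ∧ ¬B(y1))
The prefix is ∀w ∃s ∀z ∀x ∃x1 ∃y1: 3 universal, 3 existential.

3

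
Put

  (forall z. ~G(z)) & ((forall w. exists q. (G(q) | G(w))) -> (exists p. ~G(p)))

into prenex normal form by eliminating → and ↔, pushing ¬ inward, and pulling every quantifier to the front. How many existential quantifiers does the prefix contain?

First replace A → B with ¬A ∨ B.
  (forall z. ~G(z)) & (~(forall w. exists q. (G(q) | G(w))) | (exists p. ~G(p)))
Drive negations inward (¬∀x A ≡ ∃x ¬A, ¬∃x A ≡ ∀x ¬A, De Morgan for ∧/∨):
  (forall z. ~G(z)) & ((exists w. forall q. (~G(q) & ~G(w))) | (exists p. ~G(p)))
All bound variables are already distinct, so no renaming is needed.
Extract every quantifier outward, since the variables are now distinct and don't occur free across branches:
  forall z. exists w. forall q. exists p. (~G(z) & (~G(q) & ~G(w) | ~G(p)))
The prefix is forall z exists w forall q exists p: 2 universal, 2 existential.

2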